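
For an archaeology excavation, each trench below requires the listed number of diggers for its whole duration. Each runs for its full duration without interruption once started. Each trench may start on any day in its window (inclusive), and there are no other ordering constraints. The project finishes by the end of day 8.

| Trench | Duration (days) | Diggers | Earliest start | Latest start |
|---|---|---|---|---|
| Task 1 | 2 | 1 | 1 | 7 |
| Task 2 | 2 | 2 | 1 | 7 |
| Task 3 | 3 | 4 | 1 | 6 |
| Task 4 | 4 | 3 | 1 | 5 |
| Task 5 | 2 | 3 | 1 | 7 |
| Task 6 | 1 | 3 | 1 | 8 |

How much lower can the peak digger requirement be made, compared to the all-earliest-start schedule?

Early-start peak: d1:16  d2:13  d3:7  d4:3  d5:0  d6:0  d7:0  d8:0 ⇒ 16.
Leveled (Task 1@1, Task 2@1, Task 3@5, Task 4@1, Task 5@3, Task 6@8): d1:6  d2:6  d3:6  d4:6  d5:4  d6:4  d7:4  d8:3 ⇒ 6.
Reduction 16 − 6 = 10.

10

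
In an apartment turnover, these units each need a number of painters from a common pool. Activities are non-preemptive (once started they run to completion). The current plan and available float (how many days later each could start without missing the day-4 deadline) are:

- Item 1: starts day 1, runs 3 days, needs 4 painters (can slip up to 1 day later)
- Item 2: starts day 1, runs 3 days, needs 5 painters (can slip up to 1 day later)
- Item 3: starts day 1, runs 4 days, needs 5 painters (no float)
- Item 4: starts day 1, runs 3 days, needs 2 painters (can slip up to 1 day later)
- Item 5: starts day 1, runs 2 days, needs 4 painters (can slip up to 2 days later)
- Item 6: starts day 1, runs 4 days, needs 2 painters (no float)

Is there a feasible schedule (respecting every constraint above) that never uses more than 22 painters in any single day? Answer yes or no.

yes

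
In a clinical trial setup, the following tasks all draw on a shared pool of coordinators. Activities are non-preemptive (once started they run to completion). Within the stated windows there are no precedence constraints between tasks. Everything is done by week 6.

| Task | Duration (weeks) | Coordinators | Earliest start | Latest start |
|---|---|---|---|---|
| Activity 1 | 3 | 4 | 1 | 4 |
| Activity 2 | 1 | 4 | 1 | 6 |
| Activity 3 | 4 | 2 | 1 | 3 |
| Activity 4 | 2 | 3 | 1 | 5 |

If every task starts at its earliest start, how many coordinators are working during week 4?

2

At early start, week 4 has: Activity 3.
Demand: 2 = 2.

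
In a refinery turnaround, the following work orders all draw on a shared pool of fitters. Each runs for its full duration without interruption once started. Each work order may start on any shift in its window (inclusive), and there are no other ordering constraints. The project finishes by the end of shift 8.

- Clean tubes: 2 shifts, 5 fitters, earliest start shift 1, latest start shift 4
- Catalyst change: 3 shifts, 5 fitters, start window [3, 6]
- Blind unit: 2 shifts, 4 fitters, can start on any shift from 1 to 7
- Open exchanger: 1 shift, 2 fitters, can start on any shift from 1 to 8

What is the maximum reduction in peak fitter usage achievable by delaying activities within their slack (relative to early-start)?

6

Early-start peak: s1:11  s2:9  s3:5  s4:5  s5:5  s6:0  s7:0  s8:0 ⇒ 11.
Leveled (Clean tubes@1, Catalyst change@3, Blind unit@6, Open exchanger@8): s1:5  s2:5  s3:5  s4:5  s5:5  s6:4  s7:4  s8:2 ⇒ 5.
Reduction 11 − 5 = 6.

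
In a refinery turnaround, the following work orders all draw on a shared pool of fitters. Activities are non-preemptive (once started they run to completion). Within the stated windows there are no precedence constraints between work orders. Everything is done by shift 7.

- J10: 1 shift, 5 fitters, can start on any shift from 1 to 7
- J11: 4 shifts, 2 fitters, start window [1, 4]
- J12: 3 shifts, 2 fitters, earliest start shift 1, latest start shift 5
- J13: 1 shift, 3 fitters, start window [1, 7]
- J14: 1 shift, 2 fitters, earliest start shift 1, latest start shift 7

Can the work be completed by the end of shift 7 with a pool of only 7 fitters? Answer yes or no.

yes

Schedule J10@1, J11@2, J12@2, J13@5, J14@6: s1:5  s2:4  s3:4  s4:4  s5:5  s6:2  s7:0 — peak 5 ≤ 7.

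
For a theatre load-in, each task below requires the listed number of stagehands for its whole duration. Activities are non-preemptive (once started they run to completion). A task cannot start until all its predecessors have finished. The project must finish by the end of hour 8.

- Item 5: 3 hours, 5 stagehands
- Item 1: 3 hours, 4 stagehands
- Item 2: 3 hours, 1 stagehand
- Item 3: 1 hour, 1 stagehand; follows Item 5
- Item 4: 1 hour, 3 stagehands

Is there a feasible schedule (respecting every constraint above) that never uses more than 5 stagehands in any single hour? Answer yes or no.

Schedule Item 5@1, Item 1@4, Item 2@4, Item 3@7, Item 4@7: h1:5  h2:5  h3:5  h4:5  h5:5  h6:5  h7:4  h8:0 — peak 5 ≤ 5.

yes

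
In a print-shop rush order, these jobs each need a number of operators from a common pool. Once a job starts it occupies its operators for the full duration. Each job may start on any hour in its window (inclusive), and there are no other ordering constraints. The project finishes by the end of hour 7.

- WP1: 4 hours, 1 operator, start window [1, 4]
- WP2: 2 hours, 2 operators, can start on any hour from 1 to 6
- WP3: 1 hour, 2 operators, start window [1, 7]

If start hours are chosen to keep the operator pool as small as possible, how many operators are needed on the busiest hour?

2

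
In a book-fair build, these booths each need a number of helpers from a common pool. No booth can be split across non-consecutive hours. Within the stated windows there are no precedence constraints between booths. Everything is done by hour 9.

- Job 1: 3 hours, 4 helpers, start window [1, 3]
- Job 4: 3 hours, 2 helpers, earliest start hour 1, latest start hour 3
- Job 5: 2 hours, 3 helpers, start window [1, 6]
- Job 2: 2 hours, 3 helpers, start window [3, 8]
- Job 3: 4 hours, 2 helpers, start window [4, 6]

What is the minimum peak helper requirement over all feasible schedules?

6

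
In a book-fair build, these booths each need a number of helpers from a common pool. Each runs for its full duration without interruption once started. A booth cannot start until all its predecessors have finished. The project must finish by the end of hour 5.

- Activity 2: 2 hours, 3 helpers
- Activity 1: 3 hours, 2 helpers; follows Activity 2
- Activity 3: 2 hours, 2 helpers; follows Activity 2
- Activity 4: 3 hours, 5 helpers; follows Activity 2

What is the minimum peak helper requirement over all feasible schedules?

Schedule Activity 2@1, Activity 1@3, Activity 3@3, Activity 4@3: h1:3  h2:3  h3:9  h4:9  h5:7 — peak 9.
No arrangement of the 2 feasible schedules does better.

9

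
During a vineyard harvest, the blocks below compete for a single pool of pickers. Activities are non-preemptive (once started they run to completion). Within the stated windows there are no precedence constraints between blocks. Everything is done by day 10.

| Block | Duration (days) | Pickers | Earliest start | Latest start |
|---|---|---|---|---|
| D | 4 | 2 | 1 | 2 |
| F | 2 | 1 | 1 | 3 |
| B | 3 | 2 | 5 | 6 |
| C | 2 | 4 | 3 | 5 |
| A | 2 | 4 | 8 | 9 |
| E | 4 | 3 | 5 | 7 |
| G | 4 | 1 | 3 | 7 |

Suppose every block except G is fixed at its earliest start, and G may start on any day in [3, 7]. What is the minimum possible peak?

7

G@3: d1:3  d2:3  d3:7  d4:7  d5:6  d6:6  d7:5  d8:7  d9:4  d10:0 → peak 7
G@4: d1:3  d2:3  d3:6  d4:7  d5:6  d6:6  d7:6  d8:7  d9:4  d10:0 → peak 7
G@5: d1:3  d2:3  d3:6  d4:6  d5:6  d6:6  d7:6  d8:8  d9:4  d10:0 → peak 8
G@6: d1:3  d2:3  d3:6  d4:6  d5:5  d6:6  d7:6  d8:8  d9:5  d10:0 → peak 8
G@7: d1:3  d2:3  d3:6  d4:6  d5:5  d6:5  d7:6  d8:8  d9:5  d10:1 → peak 8
Best is G@3, peak 7.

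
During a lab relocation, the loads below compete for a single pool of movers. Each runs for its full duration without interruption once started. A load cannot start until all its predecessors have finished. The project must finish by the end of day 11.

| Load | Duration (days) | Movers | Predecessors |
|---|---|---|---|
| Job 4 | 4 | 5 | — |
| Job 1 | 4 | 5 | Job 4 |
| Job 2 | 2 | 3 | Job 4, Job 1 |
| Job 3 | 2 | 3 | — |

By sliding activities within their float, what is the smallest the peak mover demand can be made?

6

Early-start (Job 4@1, Job 1@5, Job 2@9, Job 3@1) gives peak 8: d1:8  d2:8  d3:5  d4:5  d5:5  d6:5  d7:5  d8:5  d9:3  d10:3  d11:0.
Shift Job 3→9.
Schedule Job 4@1, Job 1@5, Job 2@9, Job 3@9: d1:5  d2:5  d3:5  d4:5  d5:5  d6:5  d7:5  d8:5  d9:6  d10:6  d11:0 — peak 6.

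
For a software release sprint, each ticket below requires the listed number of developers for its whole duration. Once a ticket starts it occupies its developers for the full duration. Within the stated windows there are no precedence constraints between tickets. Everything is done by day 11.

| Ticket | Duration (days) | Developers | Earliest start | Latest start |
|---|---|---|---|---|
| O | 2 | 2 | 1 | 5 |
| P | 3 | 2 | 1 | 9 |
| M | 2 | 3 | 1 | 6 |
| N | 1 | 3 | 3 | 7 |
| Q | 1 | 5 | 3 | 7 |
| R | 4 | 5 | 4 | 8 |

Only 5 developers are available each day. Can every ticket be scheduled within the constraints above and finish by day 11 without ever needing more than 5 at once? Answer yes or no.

yes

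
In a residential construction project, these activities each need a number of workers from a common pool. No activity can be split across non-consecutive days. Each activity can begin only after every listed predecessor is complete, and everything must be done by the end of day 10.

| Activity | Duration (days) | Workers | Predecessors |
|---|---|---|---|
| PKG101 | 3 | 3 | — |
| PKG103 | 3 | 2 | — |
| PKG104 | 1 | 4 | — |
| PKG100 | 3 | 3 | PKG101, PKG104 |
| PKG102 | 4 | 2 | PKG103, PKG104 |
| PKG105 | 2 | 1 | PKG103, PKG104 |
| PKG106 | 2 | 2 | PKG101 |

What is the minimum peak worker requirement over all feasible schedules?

Early-start (PKG101@1, PKG103@1, PKG104@1, PKG100@4, PKG102@4, PKG105@4, PKG106@4) gives peak 9: d1:9  d2:5  d3:5  d4:8  d5:8  d6:5  d7:2  d8:0  d9:0  d10:0.
Shift PKG104→4, PKG100→5, PKG102→5, PKG105→8, PKG106→8.
Schedule PKG101@1, PKG103@1, PKG104@4, PKG100@5, PKG102@5, PKG105@8, PKG106@8: d1:5  d2:5  d3:5  d4:4  d5:5  d6:5  d7:5  d8:5  d9:3  d10:0 — peak 5.
Total worker-days = 42 over 10 days ⇒ peak ≥ ⌈42/10⌉ = 5, so 5 is optimal.

5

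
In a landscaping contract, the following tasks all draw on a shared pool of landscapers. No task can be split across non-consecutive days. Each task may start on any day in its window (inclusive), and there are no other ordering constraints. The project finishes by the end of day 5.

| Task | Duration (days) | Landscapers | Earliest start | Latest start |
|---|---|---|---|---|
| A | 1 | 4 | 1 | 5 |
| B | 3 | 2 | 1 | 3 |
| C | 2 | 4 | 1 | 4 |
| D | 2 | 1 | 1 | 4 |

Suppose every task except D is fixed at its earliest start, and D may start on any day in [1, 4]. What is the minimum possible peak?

10

D@1: d1:11  d2:7  d3:2  d4:0  d5:0 → peak 11
D@2: d1:10  d2:7  d3:3  d4:0  d5:0 → peak 10
D@3: d1:10  d2:6  d3:3  d4:1  d5:0 → peak 10
D@4: d1:10  d2:6  d3:2  d4:1  d5:1 → peak 10
Best is D@2, peak 10.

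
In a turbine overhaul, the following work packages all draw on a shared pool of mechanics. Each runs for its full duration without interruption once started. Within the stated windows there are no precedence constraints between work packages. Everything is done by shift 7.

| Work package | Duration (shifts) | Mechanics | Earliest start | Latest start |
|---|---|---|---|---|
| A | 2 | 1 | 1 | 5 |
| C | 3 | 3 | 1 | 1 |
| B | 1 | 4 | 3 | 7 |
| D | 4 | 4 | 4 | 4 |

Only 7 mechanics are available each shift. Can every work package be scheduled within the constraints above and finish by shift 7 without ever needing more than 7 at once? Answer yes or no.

yes

Schedule A@1, C@1, B@3, D@4: s1:4  s2:4  s3:7  s4:4  s5:4  s6:4  s7:4 — peak 7 ≤ 7.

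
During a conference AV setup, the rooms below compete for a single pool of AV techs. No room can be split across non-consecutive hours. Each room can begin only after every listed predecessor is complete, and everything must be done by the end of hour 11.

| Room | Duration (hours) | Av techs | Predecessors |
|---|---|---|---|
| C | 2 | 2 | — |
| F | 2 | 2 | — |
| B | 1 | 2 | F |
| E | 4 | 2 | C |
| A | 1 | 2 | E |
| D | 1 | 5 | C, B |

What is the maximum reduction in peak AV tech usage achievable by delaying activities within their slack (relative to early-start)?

Early-start peak: h1:4  h2:4  h3:4  h4:7  h5:2  h6:2  h7:2  h8:0  h9:0  h10:0  h11:0 ⇒ 7.
Leveled (C@1, F@1, B@3, E@3, A@7, D@8): h1:4  h2:4  h3:4  h4:2  h5:2  h6:2  h7:2  h8:5  h9:0  h10:0  h11:0 ⇒ 5.
Reduction 7 − 5 = 2.

2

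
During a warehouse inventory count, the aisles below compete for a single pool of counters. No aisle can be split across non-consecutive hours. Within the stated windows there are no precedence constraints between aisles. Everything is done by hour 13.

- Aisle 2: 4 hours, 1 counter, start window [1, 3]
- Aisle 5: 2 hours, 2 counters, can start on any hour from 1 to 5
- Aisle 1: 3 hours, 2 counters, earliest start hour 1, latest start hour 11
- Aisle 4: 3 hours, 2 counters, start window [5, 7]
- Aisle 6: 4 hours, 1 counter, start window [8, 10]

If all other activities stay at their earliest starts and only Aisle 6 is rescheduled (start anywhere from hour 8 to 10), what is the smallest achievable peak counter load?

5

Aisle 6@8: h1:5  h2:5  h3:3  h4:1  h5:2  h6:2  h7:2  h8:1  h9:1  h10:1  h11:1  h12:0  h13:0 → peak 5
Aisle 6@9: h1:5  h2:5  h3:3  h4:1  h5:2  h6:2  h7:2  h8:0  h9:1  h10:1  h11:1  h12:1  h13:0 → peak 5
Aisle 6@10: h1:5  h2:5  h3:3  h4:1  h5:2  h6:2  h7:2  h8:0  h9:0  h10:1  h11:1  h12:1  h13:1 → peak 5
Best is Aisle 6@8, peak 5.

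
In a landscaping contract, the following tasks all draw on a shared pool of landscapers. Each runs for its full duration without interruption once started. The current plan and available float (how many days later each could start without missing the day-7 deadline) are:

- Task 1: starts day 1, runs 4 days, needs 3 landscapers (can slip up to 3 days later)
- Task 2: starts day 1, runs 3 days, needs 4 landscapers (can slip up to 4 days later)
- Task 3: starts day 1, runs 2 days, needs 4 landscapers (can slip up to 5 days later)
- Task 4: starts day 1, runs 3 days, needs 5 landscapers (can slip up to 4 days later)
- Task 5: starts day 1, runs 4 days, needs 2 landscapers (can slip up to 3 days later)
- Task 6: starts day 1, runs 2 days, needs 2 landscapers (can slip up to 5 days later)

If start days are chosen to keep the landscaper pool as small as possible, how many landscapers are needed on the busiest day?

Early-start (Task 1@1, Task 2@1, Task 3@1, Task 4@1, Task 5@1, Task 6@1) gives peak 20: d1:20  d2:20  d3:14  d4:5  d5:0  d6:0  d7:0.
Shift Task 3→4, Task 4→5, Task 6→6.
Schedule Task 1@1, Task 2@1, Task 3@4, Task 4@5, Task 5@1, Task 6@6: d1:9  d2:9  d3:9  d4:9  d5:9  d6:7  d7:7 — peak 9.
Total landscaper-days = 59 over 7 days ⇒ peak ≥ ⌈59/7⌉ = 9, so 9 is optimal.

9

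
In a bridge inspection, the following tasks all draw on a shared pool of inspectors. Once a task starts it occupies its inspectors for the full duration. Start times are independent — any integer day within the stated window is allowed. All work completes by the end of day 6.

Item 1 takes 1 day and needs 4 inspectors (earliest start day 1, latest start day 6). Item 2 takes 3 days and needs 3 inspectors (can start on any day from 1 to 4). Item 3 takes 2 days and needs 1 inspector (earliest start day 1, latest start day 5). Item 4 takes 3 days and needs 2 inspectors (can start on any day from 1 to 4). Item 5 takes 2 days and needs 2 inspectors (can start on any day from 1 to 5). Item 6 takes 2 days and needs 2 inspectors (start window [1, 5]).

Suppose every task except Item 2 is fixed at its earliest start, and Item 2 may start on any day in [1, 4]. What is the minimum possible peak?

11

Item 2@1: d1:14  d2:10  d3:5  d4:0  d5:0  d6:0 → peak 14
Item 2@2: d1:11  d2:10  d3:5  d4:3  d5:0  d6:0 → peak 11
Item 2@3: d1:11  d2:7  d3:5  d4:3  d5:3  d6:0 → peak 11
Item 2@4: d1:11  d2:7  d3:2  d4:3  d5:3  d6:3 → peak 11
Best is Item 2@2, peak 11.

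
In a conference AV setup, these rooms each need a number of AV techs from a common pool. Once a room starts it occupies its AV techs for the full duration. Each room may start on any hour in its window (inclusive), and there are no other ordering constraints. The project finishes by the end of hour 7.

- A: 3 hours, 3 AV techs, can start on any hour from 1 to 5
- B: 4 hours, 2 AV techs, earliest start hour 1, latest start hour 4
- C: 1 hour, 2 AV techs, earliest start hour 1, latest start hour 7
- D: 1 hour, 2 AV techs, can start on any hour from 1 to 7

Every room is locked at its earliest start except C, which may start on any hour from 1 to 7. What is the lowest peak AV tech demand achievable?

C@1: h1:9  h2:5  h3:5  h4:2  h5:0  h6:0  h7:0 → peak 9
C@2: h1:7  h2:7  h3:5  h4:2  h5:0  h6:0  h7:0 → peak 7
C@3: h1:7  h2:5  h3:7  h4:2  h5:0  h6:0  h7:0 → peak 7
C@4: h1:7  h2:5  h3:5  h4:4  h5:0  h6:0  h7:0 → peak 7
C@5: h1:7  h2:5  h3:5  h4:2  h5:2  h6:0  h7:0 → peak 7
C@6: h1:7  h2:5  h3:5  h4:2  h5:0  h6:2  h7:0 → peak 7
C@7: h1:7  h2:5  h3:5  h4:2  h5:0  h6:0  h7:2 → peak 7
Best is C@2, peak 7.

7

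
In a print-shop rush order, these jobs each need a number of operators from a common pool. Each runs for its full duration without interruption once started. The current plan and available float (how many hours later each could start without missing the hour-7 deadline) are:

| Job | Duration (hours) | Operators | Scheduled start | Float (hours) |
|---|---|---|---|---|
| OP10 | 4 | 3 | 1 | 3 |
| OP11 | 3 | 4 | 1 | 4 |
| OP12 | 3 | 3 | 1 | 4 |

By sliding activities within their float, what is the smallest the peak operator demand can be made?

Early-start (OP10@1, OP11@1, OP12@1) gives peak 10: h1:10  h2:10  h3:10  h4:3  h5:0  h6:0  h7:0.
Shift OP11→5.
Schedule OP10@1, OP11@5, OP12@1: h1:6  h2:6  h3:6  h4:3  h5:4  h6:4  h7:4 — peak 6.

6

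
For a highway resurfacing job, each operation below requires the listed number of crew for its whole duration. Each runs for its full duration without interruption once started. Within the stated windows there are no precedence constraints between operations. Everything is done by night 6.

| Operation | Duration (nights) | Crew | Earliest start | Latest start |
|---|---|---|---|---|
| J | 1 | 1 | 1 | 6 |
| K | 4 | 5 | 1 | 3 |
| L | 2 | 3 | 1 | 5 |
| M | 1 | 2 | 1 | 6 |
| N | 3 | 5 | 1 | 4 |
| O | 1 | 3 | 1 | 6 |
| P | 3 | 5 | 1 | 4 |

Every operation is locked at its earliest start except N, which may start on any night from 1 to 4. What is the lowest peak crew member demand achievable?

19

N@1: n1:24  n2:18  n3:15  n4:5  n5:0  n6:0 → peak 24
N@2: n1:19  n2:18  n3:15  n4:10  n5:0  n6:0 → peak 19
N@3: n1:19  n2:13  n3:15  n4:10  n5:5  n6:0 → peak 19
N@4: n1:19  n2:13  n3:10  n4:10  n5:5  n6:5 → peak 19
Best is N@2, peak 19.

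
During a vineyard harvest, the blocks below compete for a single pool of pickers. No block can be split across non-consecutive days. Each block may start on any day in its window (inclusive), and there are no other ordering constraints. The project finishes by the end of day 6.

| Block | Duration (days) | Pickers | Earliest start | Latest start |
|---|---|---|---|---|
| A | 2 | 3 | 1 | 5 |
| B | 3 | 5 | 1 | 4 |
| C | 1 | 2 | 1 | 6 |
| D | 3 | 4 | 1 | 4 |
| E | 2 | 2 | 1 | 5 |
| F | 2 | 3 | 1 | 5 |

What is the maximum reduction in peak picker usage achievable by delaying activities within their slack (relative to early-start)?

Early-start peak: d1:19  d2:17  d3:9  d4:0  d5:0  d6:0 ⇒ 19.
Leveled (A@1, B@1, C@4, D@4, E@3, F@5): d1:8  d2:8  d3:7  d4:8  d5:7  d6:7 ⇒ 8.
Reduction 19 − 8 = 11.

11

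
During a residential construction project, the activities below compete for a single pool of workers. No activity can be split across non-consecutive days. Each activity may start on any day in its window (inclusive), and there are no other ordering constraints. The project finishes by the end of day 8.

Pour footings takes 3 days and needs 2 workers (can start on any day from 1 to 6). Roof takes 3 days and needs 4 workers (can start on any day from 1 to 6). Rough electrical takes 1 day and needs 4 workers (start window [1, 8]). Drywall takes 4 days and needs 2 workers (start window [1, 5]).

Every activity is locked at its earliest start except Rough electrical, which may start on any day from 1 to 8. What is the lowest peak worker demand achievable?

8

Rough electrical@1: d1:12  d2:8  d3:8  d4:2  d5:0  d6:0  d7:0  d8:0 → peak 12
Rough electrical@2: d1:8  d2:12  d3:8  d4:2  d5:0  d6:0  d7:0  d8:0 → peak 12
Rough electrical@3: d1:8  d2:8  d3:12  d4:2  d5:0  d6:0  d7:0  d8:0 → peak 12
Rough electrical@4: d1:8  d2:8  d3:8  d4:6  d5:0  d6:0  d7:0  d8:0 → peak 8
Rough electrical@5: d1:8  d2:8  d3:8  d4:2  d5:4  d6:0  d7:0  d8:0 → peak 8
Rough electrical@6: d1:8  d2:8  d3:8  d4:2  d5:0  d6:4  d7:0  d8:0 → peak 8
Rough electrical@7: d1:8  d2:8  d3:8  d4:2  d5:0  d6:0  d7:4  d8:0 → peak 8
Rough electrical@8: d1:8  d2:8  d3:8  d4:2  d5:0  d6:0  d7:0  d8:4 → peak 8
Best is Rough electrical@4, peak 8.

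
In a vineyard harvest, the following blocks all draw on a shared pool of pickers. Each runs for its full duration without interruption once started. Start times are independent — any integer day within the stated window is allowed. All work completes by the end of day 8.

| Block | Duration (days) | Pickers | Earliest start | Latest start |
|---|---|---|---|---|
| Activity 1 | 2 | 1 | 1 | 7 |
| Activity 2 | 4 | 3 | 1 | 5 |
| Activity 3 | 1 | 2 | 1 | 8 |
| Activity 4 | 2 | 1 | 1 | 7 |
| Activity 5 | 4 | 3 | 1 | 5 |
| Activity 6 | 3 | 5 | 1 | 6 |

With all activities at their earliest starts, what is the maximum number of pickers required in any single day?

Early-start schedule: Activity 1@1, Activity 2@1, Activity 3@1, Activity 4@1, Activity 5@1, Activity 6@1.
Load per day: day 1: 15, day 2: 13, day 3: 11, day 4: 6, day 5: 0, day 6: 0, day 7: 0, day 8: 0.
Peak is 15.

15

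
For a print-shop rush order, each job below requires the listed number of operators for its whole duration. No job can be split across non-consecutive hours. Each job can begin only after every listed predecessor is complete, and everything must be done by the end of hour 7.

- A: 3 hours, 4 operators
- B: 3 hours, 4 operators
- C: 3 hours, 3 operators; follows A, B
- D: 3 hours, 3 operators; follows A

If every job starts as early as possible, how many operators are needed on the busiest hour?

8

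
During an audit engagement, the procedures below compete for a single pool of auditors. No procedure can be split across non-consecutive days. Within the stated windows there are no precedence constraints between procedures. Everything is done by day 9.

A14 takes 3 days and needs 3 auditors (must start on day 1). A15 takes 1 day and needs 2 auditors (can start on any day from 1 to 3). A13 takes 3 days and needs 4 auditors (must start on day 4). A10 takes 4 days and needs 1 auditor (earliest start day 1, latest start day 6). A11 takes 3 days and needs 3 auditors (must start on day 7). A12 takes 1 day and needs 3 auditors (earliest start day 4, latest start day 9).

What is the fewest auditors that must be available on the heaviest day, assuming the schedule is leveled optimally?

6

Early-start (A14@1, A15@1, A13@4, A10@1, A11@7, A12@4) gives peak 8: d1:6  d2:4  d3:4  d4:8  d5:4  d6:4  d7:3  d8:3  d9:3.
Shift A12→7.
Schedule A14@1, A15@1, A13@4, A10@1, A11@7, A12@7: d1:6  d2:4  d3:4  d4:5  d5:4  d6:4  d7:6  d8:3  d9:3 — peak 6.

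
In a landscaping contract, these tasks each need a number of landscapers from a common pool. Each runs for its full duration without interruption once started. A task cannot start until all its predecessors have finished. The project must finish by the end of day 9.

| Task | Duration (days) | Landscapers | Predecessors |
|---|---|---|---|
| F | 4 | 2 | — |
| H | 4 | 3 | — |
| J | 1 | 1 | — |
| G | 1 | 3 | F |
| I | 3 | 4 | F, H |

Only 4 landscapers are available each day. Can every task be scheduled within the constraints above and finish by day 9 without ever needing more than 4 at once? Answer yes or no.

The minimum achievable peak is 5; 4 < 5, so no feasible schedule stays within the cap.

no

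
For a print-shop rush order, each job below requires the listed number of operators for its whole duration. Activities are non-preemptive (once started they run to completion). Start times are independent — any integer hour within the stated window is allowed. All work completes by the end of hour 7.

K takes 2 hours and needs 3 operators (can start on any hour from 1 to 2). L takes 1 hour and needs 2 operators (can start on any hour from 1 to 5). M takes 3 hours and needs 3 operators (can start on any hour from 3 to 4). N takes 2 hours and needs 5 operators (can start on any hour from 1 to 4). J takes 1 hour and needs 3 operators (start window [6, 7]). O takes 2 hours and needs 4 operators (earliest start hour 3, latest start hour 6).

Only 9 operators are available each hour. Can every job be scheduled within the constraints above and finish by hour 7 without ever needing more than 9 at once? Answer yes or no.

Schedule K@1, L@1, M@3, N@2, J@6, O@4: h1:5  h2:8  h3:8  h4:7  h5:7  h6:3  h7:0 — peak 8 ≤ 9.

yes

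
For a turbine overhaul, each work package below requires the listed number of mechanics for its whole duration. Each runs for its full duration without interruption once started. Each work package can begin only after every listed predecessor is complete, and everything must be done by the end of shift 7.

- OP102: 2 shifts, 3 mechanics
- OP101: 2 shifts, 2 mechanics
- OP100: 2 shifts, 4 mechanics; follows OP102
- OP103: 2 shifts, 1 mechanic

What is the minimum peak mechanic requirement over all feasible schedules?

4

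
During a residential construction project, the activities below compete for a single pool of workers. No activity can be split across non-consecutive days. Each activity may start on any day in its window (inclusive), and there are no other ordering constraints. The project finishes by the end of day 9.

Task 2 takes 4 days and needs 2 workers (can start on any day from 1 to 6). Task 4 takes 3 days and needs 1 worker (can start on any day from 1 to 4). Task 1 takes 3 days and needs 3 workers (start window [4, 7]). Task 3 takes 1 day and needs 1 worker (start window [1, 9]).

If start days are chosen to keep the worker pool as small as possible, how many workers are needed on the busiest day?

Early-start (Task 2@1, Task 4@1, Task 1@4, Task 3@1) gives peak 5: d1:4  d2:3  d3:3  d4:5  d5:3  d6:3  d7:0  d8:0  d9:0.
Shift Task 1→5, Task 3→4.
Schedule Task 2@1, Task 4@1, Task 1@5, Task 3@4: d1:3  d2:3  d3:3  d4:3  d5:3  d6:3  d7:3  d8:0  d9:0 — peak 3.
Total worker-days = 21 over 9 days ⇒ peak ≥ ⌈21/9⌉ = 3, so 3 is optimal.

3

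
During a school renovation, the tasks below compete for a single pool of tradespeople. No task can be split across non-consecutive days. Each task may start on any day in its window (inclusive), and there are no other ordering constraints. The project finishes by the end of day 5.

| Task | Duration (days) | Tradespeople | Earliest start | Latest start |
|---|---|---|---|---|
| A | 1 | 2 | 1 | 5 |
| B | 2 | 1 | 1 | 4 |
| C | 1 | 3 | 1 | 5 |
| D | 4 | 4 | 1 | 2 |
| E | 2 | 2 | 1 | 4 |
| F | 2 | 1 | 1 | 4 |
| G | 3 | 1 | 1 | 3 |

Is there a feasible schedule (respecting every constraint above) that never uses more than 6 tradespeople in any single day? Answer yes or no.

Total tradesperson-days = 32; over 5 days the average is 32/5 > 6, so some day must exceed 6.

no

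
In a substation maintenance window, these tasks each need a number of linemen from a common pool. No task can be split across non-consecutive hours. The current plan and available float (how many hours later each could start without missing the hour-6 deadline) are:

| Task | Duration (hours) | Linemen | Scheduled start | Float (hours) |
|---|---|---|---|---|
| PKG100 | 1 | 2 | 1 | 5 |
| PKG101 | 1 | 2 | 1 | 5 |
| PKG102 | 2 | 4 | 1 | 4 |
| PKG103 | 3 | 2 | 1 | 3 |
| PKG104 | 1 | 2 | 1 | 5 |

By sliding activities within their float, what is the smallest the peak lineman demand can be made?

4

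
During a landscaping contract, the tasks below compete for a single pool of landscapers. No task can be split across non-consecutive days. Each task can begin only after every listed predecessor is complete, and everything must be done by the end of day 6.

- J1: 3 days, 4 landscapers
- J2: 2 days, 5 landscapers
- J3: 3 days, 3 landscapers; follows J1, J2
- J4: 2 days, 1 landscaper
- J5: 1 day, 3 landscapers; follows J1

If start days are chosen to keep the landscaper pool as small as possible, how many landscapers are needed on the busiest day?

9

Early-start (J1@1, J2@1, J3@4, J4@1, J5@4) gives peak 10: d1:10  d2:10  d3:4  d4:6  d5:3  d6:3.
Shift J4→3.
Schedule J1@1, J2@1, J3@4, J4@3, J5@4: d1:9  d2:9  d3:5  d4:7  d5:3  d6:3 — peak 9.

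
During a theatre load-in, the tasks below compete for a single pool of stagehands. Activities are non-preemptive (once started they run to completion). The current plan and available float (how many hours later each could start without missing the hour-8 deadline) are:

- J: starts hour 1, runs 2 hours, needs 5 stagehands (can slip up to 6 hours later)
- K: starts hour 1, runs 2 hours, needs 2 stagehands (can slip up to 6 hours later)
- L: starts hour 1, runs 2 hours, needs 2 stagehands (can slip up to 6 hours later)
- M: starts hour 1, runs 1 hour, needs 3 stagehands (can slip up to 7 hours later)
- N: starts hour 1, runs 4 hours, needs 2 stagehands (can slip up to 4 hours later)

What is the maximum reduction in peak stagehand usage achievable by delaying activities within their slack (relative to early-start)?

9

Early-start peak: h1:14  h2:11  h3:2  h4:2  h5:0  h6:0  h7:0  h8:0 ⇒ 14.
Leveled (J@1, K@3, L@3, M@5, N@5): h1:5  h2:5  h3:4  h4:4  h5:5  h6:2  h7:2  h8:2 ⇒ 5.
Reduction 14 − 5 = 9.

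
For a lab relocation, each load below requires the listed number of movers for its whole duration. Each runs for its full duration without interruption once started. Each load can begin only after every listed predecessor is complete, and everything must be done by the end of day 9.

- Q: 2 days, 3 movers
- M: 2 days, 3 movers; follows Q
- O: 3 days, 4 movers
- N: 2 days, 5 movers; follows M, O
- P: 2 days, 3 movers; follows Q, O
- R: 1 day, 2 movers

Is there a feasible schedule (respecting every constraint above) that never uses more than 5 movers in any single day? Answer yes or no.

The minimum achievable peak is 6; 5 < 6, so no feasible schedule stays within the cap.

no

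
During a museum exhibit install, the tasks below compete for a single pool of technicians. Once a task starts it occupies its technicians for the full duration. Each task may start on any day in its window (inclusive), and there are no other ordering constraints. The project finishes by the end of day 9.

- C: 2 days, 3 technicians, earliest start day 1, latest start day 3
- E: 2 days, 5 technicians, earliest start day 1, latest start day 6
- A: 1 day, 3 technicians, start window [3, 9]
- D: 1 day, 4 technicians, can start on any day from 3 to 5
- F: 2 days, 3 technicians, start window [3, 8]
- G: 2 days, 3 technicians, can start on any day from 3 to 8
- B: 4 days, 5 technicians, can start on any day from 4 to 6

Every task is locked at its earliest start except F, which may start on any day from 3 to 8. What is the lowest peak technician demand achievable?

F@3: d1:8  d2:8  d3:13  d4:11  d5:5  d6:5  d7:5  d8:0  d9:0 → peak 13
F@4: d1:8  d2:8  d3:10  d4:11  d5:8  d6:5  d7:5  d8:0  d9:0 → peak 11
F@5: d1:8  d2:8  d3:10  d4:8  d5:8  d6:8  d7:5  d8:0  d9:0 → peak 10
F@6: d1:8  d2:8  d3:10  d4:8  d5:5  d6:8  d7:8  d8:0  d9:0 → peak 10
F@7: d1:8  d2:8  d3:10  d4:8  d5:5  d6:5  d7:8  d8:3  d9:0 → peak 10
F@8: d1:8  d2:8  d3:10  d4:8  d5:5  d6:5  d7:5  d8:3  d9:3 → peak 10
Best is F@5, peak 10.

10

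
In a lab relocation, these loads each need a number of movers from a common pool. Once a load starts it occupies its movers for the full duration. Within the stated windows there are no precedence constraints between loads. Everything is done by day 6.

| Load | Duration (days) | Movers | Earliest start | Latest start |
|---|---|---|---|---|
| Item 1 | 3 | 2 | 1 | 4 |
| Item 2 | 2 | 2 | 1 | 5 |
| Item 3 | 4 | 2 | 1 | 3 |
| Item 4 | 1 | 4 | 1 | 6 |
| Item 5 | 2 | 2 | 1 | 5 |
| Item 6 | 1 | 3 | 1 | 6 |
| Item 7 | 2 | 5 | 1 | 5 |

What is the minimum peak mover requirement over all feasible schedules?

7

Early-start (Item 1@1, Item 2@1, Item 3@1, Item 4@1, Item 5@1, Item 6@1, Item 7@1) gives peak 20: d1:20  d2:13  d3:4  d4:2  d5:0  d6:0.
Shift Item 4→4, Item 5→5, Item 6→3, Item 7→5.
Schedule Item 1@1, Item 2@1, Item 3@1, Item 4@4, Item 5@5, Item 6@3, Item 7@5: d1:6  d2:6  d3:7  d4:6  d5:7  d6:7 — peak 7.
Total mover-days = 39 over 6 days ⇒ peak ≥ ⌈39/6⌉ = 7, so 7 is optimal.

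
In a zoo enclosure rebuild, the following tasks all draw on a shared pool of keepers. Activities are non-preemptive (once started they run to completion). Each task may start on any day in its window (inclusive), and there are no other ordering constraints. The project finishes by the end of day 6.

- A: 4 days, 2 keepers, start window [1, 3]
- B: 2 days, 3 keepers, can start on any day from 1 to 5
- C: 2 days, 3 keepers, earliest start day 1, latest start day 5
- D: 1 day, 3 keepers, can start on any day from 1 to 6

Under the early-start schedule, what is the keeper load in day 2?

At early start, day 2 has: A, B, C.
Demand: 2 + 3 + 3 = 8.

8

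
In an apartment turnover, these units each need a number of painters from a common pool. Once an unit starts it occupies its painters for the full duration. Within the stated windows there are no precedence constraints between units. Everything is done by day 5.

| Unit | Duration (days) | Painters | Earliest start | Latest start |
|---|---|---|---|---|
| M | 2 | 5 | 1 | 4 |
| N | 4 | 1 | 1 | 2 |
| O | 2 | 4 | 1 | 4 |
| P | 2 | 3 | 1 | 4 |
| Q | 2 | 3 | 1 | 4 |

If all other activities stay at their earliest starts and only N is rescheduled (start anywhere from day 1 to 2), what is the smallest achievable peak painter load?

N@1: d1:16  d2:16  d3:1  d4:1  d5:0 → peak 16
N@2: d1:15  d2:16  d3:1  d4:1  d5:1 → peak 16
Best is N@1, peak 16.

16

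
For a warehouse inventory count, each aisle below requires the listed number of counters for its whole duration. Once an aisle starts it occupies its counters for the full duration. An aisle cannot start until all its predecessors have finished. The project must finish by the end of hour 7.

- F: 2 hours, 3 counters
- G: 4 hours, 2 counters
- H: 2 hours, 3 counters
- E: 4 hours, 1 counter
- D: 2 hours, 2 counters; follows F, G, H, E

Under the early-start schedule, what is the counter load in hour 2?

At early start, hour 2 has: F, G, H, E.
Demand: 3 + 2 + 3 + 1 = 9.

9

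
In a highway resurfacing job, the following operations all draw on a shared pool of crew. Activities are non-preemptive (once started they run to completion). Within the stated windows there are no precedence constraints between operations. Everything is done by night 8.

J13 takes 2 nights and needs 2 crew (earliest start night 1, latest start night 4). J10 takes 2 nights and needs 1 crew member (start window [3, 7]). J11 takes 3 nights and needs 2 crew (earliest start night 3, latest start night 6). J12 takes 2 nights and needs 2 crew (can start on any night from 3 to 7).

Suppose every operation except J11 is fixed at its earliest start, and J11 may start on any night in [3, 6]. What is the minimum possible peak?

3

J11@3: n1:2  n2:2  n3:5  n4:5  n5:2  n6:0  n7:0  n8:0 → peak 5
J11@4: n1:2  n2:2  n3:3  n4:5  n5:2  n6:2  n7:0  n8:0 → peak 5
J11@5: n1:2  n2:2  n3:3  n4:3  n5:2  n6:2  n7:2  n8:0 → peak 3
J11@6: n1:2  n2:2  n3:3  n4:3  n5:0  n6:2  n7:2  n8:2 → peak 3
Best is J11@5, peak 3.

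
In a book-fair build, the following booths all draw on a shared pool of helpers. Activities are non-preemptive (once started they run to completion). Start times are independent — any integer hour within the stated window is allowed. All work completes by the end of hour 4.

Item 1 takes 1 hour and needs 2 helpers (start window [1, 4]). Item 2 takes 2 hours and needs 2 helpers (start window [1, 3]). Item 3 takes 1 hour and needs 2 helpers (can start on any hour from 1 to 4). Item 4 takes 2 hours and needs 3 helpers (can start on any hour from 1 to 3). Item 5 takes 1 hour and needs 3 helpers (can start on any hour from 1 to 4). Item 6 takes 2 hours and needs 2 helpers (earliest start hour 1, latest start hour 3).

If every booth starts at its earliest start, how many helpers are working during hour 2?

7

At early start, hour 2 has: Item 2, Item 4, Item 6.
Demand: 2 + 3 + 2 = 7.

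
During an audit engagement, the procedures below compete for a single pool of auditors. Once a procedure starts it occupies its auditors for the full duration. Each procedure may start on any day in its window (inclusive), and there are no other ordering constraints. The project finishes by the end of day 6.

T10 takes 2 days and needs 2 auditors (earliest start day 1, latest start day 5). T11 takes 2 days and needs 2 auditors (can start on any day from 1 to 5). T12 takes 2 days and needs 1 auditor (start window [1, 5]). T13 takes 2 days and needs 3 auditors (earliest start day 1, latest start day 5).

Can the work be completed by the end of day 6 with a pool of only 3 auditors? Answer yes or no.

yes

Schedule T10@1, T11@3, T12@1, T13@5: d1:3  d2:3  d3:2  d4:2  d5:3  d6:3 — peak 3 ≤ 3.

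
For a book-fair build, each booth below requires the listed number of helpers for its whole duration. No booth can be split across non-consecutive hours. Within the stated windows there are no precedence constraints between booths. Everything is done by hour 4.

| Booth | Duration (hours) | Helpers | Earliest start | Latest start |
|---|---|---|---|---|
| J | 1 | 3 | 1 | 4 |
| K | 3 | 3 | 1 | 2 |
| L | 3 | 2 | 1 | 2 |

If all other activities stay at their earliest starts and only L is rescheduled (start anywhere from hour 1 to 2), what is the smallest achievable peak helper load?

L@1: h1:8  h2:5  h3:5  h4:0 → peak 8
L@2: h1:6  h2:5  h3:5  h4:2 → peak 6
Best is L@2, peak 6.

6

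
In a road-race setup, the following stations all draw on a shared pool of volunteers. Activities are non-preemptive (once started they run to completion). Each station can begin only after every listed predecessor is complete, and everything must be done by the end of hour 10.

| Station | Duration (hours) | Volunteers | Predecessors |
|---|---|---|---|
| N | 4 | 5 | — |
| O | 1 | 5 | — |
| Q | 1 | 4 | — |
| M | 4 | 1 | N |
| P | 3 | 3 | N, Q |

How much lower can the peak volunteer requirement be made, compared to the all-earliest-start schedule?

9

Early-start peak: h1:14  h2:5  h3:5  h4:5  h5:4  h6:4  h7:4  h8:1  h9:0  h10:0 ⇒ 14.
Leveled (N@1, O@5, Q@6, M@6, P@7): h1:5  h2:5  h3:5  h4:5  h5:5  h6:5  h7:4  h8:4  h9:4  h10:0 ⇒ 5.
Reduction 14 − 5 = 9.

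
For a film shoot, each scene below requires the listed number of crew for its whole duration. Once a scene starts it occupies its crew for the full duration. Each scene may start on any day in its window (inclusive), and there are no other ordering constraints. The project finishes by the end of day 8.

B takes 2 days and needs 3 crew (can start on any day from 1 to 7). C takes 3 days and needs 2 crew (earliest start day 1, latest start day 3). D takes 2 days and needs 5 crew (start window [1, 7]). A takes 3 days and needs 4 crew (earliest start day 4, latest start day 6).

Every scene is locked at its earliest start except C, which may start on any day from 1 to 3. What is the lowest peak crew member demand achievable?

C@1: d1:10  d2:10  d3:2  d4:4  d5:4  d6:4  d7:0  d8:0 → peak 10
C@2: d1:8  d2:10  d3:2  d4:6  d5:4  d6:4  d7:0  d8:0 → peak 10
C@3: d1:8  d2:8  d3:2  d4:6  d5:6  d6:4  d7:0  d8:0 → peak 8
Best is C@3, peak 8.

8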